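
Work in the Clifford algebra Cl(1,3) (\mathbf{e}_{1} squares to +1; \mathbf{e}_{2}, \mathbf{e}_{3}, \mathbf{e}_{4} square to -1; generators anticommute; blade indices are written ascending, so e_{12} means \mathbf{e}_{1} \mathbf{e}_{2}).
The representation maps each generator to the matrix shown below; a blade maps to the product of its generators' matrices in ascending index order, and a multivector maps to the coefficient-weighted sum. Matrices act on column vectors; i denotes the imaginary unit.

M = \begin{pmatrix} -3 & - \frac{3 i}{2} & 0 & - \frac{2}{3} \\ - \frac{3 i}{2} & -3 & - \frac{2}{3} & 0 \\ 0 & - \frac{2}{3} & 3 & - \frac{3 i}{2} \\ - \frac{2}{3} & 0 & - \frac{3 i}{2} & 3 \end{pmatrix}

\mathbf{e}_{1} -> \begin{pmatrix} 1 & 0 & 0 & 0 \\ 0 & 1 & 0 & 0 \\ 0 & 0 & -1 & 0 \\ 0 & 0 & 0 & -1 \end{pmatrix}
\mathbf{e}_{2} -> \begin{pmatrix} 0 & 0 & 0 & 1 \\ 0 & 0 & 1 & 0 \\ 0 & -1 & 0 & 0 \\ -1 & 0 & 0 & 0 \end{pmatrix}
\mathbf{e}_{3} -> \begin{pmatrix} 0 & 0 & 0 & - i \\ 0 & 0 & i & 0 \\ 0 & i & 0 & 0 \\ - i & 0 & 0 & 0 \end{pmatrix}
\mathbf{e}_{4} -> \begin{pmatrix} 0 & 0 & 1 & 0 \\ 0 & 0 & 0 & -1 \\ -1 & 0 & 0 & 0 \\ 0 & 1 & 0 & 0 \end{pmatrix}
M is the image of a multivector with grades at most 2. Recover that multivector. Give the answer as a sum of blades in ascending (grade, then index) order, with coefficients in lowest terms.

Method: the blade images are trace-orthogonal — tr(rho(e_A) rho(e_B)^-1) = 4 if A = B and 0 otherwise — and rho(e_A)^-1 = (e_A)^2 * rho(e_A) with (e_A)^2 = +1 or -1, so the coefficient of e_A in the preimage is (e_A)^2 * tr(M rho(e_A))/4.
Nonzero projections over blades of grade <= 2: e_{1}: (e_{1})^2 = +1, tr(M rho(e_{1})) = -12, coefficient -3; e_{12}: (e_{12})^2 = +1, tr(M rho(e_{12})) = - \frac{8}{3}, coefficient -\frac{2}{3}; e_{34}: (e_{34})^2 = -1, tr(M rho(e_{34})) = -6, coefficient \frac{3}{2}. Every other blade of grade <= 2 projects to 0.
Answer: -3 e_{1} - \frac{2}{3} e_{12} + \frac{3}{2} e_{34}


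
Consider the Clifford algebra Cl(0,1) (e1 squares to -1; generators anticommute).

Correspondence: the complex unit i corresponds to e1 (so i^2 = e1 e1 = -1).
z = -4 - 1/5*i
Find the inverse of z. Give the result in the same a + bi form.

In blades: z = -4 - 1/5*e1.
With qbar = -4 + 1/5*e1 (scalar fixed, mapped units negated), z qbar = 401/25 (the sum of squared coefficients), so z^-1 = qbar / (401/25) = -100/401 + 5/401*e1; translating back:
Answer: -100/401 + 5/401*i


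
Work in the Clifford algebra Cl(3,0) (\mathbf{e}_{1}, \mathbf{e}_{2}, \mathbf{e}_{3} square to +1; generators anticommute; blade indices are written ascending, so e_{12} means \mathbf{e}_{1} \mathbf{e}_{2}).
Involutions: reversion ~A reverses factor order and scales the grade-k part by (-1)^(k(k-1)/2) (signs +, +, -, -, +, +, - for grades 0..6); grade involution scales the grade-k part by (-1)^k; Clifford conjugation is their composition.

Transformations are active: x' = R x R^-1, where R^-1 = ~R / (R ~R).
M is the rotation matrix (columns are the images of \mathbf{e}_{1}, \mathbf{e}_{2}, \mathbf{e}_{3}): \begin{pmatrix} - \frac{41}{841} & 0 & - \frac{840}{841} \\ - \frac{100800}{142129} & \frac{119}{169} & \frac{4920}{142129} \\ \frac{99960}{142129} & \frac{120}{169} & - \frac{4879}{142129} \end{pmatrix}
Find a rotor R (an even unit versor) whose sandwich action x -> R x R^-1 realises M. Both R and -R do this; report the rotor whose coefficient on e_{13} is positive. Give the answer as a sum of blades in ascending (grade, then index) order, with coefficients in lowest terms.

Method: write R = a + b12*e_{12} + b13*e_{13} + b23*e_{23} with a^2 + b12^2 + b13^2 + b23^2 = 1 (so R^-1 = ~R). Expanding the columns R e_j ~R gives tr M = 4a^2 - 1 and, from the antisymmetric part, M21 - M12 = -4a*b12, M13 - M31 = 4a*b13, M32 - M23 = -4a*b23.
Here tr M = \frac{88271}{142129}, so a^2 = (1 + tr M)/4 = \frac{57600}{142129} and a = ±\frac{240}{377}. Taking a = \frac{240}{377}: M21 - M12 = -\frac{100800}{142129}, M13 - M31 = -\frac{241920}{142129}, M32 - M23 = \frac{96000}{142129}, giving b12 = \frac{105}{377}, b13 = -\frac{252}{377}, b23 = -\frac{100}{377}, i.e. R = \frac{240}{377} + \frac{105}{377} e_{12} - \frac{252}{377} e_{13} - \frac{100}{377} e_{23}.
Its e_{13} coefficient is negative, so report the other preimage -R.
Answer: -\frac{240}{377} - \frac{105}{377} e_{12} + \frac{252}{377} e_{13} + \frac{100}{377} e_{23}. Recall the cover is two-to-one: with M of trace \frac{88271}{142129}, both preimages act alike, and the stated e_{13} sign chooses the sheet.


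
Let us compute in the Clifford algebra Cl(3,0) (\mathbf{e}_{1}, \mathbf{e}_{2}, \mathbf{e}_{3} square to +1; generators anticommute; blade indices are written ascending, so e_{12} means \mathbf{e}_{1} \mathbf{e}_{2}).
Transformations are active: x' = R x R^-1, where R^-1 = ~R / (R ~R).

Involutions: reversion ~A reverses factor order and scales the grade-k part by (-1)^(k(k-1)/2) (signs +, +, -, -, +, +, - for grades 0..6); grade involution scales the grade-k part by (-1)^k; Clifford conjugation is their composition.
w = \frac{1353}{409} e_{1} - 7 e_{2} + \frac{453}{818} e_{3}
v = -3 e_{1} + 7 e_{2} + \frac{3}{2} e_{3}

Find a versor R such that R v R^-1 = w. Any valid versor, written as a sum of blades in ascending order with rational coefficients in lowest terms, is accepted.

Since q(v) = q(w) = \frac{241}{4}, the sum R = v + w = \frac{126}{409} e_{1} + \frac{840}{409} e_{3} does the job whenever invertible.
Answer: \frac{126}{409} e_{1} + \frac{840}{409} e_{3}


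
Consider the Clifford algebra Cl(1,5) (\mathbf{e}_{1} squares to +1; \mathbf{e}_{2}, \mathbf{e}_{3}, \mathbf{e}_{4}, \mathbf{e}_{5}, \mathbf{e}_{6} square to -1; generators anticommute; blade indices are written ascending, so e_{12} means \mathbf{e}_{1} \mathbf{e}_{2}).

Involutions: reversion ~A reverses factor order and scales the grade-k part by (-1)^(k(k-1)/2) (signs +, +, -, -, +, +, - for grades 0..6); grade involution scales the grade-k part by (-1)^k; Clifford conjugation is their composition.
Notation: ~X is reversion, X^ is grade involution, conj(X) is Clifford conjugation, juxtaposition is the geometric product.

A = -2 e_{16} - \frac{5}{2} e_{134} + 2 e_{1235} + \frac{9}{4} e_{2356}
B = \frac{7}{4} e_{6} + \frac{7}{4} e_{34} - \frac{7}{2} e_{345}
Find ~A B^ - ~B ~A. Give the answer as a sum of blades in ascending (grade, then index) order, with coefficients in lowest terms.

first term: -\frac{7}{8} e_{1} - \frac{35}{4} e_{15} + 7 e_{124} + \frac{63}{16} e_{235} - \frac{63}{8} e_{246} - \frac{7}{2} e_{1245} - \frac{7}{8} e_{1346} - \frac{63}{16} e_{2456} - \frac{7}{2} e_{12356} - 7 e_{13456}
second term: \frac{63}{8} e_{1} + \frac{35}{4} e_{15} + 7 e_{124} + \frac{63}{16} e_{235} - \frac{63}{8} e_{246} - \frac{7}{2} e_{1245} - \frac{63}{8} e_{1346} - \frac{63}{16} e_{2456} + \frac{7}{2} e_{12356} - 7 e_{13456}
Answer: -\frac{35}{4} e_{1} - \frac{35}{2} e_{15} + 7 e_{1346} - 7 e_{12356}


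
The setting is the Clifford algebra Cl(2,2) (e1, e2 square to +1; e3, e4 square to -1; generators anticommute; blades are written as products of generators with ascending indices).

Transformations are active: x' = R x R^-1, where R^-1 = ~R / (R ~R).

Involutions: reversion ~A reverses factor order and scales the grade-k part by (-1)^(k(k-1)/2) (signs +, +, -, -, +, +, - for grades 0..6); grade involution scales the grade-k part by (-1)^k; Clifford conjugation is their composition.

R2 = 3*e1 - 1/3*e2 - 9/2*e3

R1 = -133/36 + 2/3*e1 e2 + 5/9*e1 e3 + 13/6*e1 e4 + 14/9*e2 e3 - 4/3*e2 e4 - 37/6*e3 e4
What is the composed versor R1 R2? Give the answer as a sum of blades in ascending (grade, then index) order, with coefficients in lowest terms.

Distribute over the terms of R2 (each basis-blade product reordered to ascending indices, repeated generators contracted through their squares):
R1 (3*e1) = -133/12*e1 - 2*e2 - 5/3*e3 - 13/2*e4 + 14/3*e1 e2 e3 - 4*e1 e2 e4 - 37/2*e1 e3 e4
R1 (-1/3*e2) = -2/9*e1 + 133/108*e2 + 14/27*e3 - 4/9*e4 + 5/27*e1 e2 e3 + 13/18*e1 e2 e4 + 37/18*e2 e3 e4
R1 (-9/2*e3) = 5/2*e1 + 7*e2 + 133/8*e3 + 111/4*e4 - 3*e1 e2 e3 + 39/4*e1 e3 e4 - 6*e2 e3 e4
Summing the partial products and collecting blades:
Answer: -317/36*e1 + 673/108*e2 + 3343/216*e3 + 749/36*e4 + 50/27*e1 e2 e3 - 59/18*e1 e2 e4 - 35/4*e1 e3 e4 - 71/18*e2 e3 e4


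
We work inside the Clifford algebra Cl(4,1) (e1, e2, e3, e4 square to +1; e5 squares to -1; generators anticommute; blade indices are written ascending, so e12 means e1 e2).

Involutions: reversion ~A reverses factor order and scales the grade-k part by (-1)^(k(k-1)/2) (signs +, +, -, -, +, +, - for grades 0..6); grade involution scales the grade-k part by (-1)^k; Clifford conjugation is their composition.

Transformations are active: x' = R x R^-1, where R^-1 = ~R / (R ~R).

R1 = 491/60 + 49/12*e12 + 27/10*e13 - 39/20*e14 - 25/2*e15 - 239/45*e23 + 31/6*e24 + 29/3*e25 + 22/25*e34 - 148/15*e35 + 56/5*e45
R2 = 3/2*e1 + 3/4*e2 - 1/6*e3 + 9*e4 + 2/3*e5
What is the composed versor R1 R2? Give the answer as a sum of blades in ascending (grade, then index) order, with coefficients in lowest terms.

Distribute over the terms of R2 (each basis-blade product reordered to ascending indices, repeated generators contracted through their squares):
R1 (3/2*e1) = 491/40*e1 - 49/8*e2 - 81/20*e3 + 117/40*e4 + 75/4*e5 - 239/30*e123 + 31/4*e124 + 29/2*e125 + 33/25*e134 - 74/5*e135 + 84/5*e145
R1 (3/4*e2) = 49/16*e1 + 491/80*e2 + 239/60*e3 - 31/8*e4 - 29/4*e5 - 81/40*e123 + 117/80*e124 + 75/8*e125 + 33/50*e234 - 37/5*e235 + 42/5*e245
R1 (-1/6*e3) = -9/20*e1 + 239/270*e2 - 491/360*e3 + 11/75*e4 - 74/45*e5 - 49/72*e123 - 13/40*e134 - 25/12*e135 + 31/36*e234 + 29/18*e235 - 28/15*e345
R1 (9*e4) = -351/20*e1 + 93/2*e2 + 198/25*e3 + 1473/20*e4 - 504/5*e5 + 147/4*e124 + 243/10*e134 + 225/2*e145 - 239/5*e234 - 87*e245 + 444/5*e345
R1 (2/3*e5) = 25/3*e1 - 58/9*e2 + 296/45*e3 - 112/15*e4 + 491/90*e5 + 49/18*e125 + 9/5*e135 - 13/10*e145 - 478/135*e235 + 31/9*e245 + 44/75*e345
Summing the partial products and collecting blades:
Answer: 1361/240*e1 + 88459/2160*e2 + 23521/1800*e3 + 3269/50*e4 - 3847/45*e5 - 1921/180*e123 + 3677/80*e124 + 1915/72*e125 + 5059/200*e134 - 181/12*e135 + 128*e145 - 41651/900*e234 - 2519/270*e235 - 3382/45*e245 + 2188/25*e345


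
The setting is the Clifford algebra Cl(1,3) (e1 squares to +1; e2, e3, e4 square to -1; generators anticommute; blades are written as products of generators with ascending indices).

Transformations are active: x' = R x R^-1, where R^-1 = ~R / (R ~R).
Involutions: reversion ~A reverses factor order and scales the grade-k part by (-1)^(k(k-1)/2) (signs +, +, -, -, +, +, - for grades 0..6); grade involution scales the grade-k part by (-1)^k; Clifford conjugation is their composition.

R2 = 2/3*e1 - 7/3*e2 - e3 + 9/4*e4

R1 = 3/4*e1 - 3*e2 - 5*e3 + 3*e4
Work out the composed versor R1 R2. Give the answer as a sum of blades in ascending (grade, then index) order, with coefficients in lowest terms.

Distribute over the terms of R1 (each basis-blade product reordered to ascending indices, repeated generators contracted through their squares):
(3/4*e1) R2 = 1/2 - 7/4*e1 e2 - 3/4*e1 e3 + 27/16*e1 e4
(-3*e2) R2 = -7 + 2*e1 e2 + 3*e2 e3 - 27/4*e2 e4
(-5*e3) R2 = -5 + 10/3*e1 e3 - 35/3*e2 e3 - 45/4*e3 e4
(3*e4) R2 = -27/4 - 2*e1 e4 + 7*e2 e4 + 3*e3 e4
Summing the partial products and collecting blades:
Answer: -73/4 + 1/4*e1 e2 + 31/12*e1 e3 - 5/16*e1 e4 - 26/3*e2 e3 + 1/4*e2 e4 - 33/4*e3 e4


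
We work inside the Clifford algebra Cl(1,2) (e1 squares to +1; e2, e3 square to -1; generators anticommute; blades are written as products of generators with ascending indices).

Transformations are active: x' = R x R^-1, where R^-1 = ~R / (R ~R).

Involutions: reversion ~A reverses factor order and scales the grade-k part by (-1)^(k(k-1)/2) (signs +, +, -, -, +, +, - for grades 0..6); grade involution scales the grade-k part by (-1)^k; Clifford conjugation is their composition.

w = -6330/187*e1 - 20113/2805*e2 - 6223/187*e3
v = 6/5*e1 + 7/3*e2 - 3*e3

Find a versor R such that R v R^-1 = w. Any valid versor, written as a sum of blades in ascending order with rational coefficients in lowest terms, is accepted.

A norm check does it: q(v) = q(w) = -2926/225, hence R = v + w = -30528/935*e1 - 13568/2805*e2 - 6784/187*e3 realises the map — parallel part kept, (v - w)/2 negated, v carried to w.
Answer: -30528/935*e1 - 13568/2805*e2 - 6784/187*e3


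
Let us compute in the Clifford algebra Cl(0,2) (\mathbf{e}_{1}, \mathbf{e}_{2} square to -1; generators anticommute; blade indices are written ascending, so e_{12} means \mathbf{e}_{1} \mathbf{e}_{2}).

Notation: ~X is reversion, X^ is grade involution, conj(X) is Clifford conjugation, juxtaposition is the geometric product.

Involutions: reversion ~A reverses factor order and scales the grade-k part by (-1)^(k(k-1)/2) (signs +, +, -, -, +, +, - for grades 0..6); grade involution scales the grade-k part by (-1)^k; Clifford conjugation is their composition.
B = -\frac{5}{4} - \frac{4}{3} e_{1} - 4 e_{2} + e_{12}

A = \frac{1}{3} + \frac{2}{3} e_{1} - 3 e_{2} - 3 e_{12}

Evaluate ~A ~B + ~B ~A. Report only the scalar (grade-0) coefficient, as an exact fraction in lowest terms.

first term: -\frac{307}{36} + \frac{247}{18} e_{1} - \frac{11}{12} e_{2} - \frac{43}{4} e_{12}
second term: -\frac{307}{36} - \frac{293}{18} e_{1} + \frac{23}{4} e_{2} + \frac{31}{12} e_{12}
Answer: -\frac{307}{18}


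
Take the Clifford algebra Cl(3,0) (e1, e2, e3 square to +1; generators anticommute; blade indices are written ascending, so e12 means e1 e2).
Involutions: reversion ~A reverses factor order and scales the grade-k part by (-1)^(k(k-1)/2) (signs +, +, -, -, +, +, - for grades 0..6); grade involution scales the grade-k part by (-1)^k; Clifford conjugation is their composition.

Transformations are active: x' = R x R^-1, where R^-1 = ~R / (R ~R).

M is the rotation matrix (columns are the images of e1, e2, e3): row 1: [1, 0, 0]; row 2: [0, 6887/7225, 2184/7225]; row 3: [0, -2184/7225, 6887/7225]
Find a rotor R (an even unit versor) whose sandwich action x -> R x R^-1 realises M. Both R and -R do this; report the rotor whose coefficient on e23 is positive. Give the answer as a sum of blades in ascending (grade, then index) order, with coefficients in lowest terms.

Method: write R = a + b12*e12 + b13*e13 + b23*e23 with a^2 + b12^2 + b13^2 + b23^2 = 1 (so R^-1 = ~R). Expanding the columns R e_j ~R gives tr M = 4a^2 - 1 and, from the antisymmetric part, M21 - M12 = -4a*b12, M13 - M31 = 4a*b13, M32 - M23 = -4a*b23.
Here tr M = 20999/7225, so a^2 = (1 + tr M)/4 = 7056/7225 and a = ±84/85. Taking a = 84/85: M21 - M12 = 0, M13 - M31 = 0, M32 - M23 = -4368/7225, giving b12 = 0, b13 = 0, b23 = 13/85, i.e. R = 84/85 + 13/85*e23.
Its e23 coefficient is already positive.
Answer: 84/85 + 13/85*e23. Sheet selection: the two-to-one cover makes ±R indistinguishable at the matrix level (trace 20999/7225), so uniqueness comes from the required sign on e23.


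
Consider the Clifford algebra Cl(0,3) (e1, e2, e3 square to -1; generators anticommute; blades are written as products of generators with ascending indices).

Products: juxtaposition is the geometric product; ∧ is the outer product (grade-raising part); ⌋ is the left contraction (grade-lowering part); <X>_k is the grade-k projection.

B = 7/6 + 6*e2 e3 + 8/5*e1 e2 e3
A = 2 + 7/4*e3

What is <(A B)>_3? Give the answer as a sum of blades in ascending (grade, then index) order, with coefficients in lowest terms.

step 1: 7/3 + 21/2*e2 + 49/24*e3 - 14/5*e1 e2 + 12*e2 e3 + 16/5*e1 e2 e3
step 2: 16/5*e1 e2 e3
Answer: 16/5*e1 e2 e3


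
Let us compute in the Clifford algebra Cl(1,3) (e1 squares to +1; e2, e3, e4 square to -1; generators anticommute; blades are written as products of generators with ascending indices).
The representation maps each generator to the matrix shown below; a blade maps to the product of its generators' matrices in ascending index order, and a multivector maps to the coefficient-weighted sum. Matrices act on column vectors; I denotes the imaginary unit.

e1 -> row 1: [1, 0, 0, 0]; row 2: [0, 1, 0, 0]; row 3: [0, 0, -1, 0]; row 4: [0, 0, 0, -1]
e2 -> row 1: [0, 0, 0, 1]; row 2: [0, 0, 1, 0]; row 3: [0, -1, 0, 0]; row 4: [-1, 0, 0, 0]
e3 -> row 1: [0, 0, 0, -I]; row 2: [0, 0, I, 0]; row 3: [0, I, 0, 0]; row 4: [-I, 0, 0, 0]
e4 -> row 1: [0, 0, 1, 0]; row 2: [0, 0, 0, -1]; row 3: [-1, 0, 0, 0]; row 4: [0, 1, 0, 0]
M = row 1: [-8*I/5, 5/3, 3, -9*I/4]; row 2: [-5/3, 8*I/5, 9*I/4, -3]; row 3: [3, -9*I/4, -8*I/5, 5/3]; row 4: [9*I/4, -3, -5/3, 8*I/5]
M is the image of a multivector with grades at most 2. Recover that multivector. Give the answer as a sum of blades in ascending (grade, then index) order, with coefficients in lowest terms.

Method: the blade images are trace-orthogonal — tr(rho(e_A) rho(e_B)^-1) = 4 if A = B and 0 otherwise — and rho(e_A)^-1 = (e_A)^2 * rho(e_A) with (e_A)^2 = +1 or -1, so the coefficient of e_A in the preimage is (e_A)^2 * tr(M rho(e_A))/4.
Nonzero projections over blades of grade <= 2: e1 e3: (e1 e3)^2 = +1, tr(M rho(e1 e3)) = 9, coefficient 9/4; e1 e4: (e1 e4)^2 = +1, tr(M rho(e1 e4)) = 12, coefficient 3; e2 e3: (e2 e3)^2 = -1, tr(M rho(e2 e3)) = -32/5, coefficient 8/5; e2 e4: (e2 e4)^2 = -1, tr(M rho(e2 e4)) = -20/3, coefficient 5/3. Every other blade of grade <= 2 projects to 0.
Answer: 9/4*e1 e3 + 3*e1 e4 + 8/5*e2 e3 + 5/3*e2 e4


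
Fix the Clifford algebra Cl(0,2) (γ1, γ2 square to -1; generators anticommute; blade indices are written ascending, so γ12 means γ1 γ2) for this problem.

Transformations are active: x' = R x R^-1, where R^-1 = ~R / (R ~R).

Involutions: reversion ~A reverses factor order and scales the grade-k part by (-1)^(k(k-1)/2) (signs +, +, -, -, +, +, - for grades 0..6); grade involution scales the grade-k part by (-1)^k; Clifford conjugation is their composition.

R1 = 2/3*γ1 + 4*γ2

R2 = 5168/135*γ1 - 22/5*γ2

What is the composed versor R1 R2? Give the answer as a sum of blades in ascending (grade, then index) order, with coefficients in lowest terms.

Distribute over the terms of R1 (each basis-blade product reordered to ascending indices, repeated generators contracted through their squares):
(2/3*γ1) R2 = -10336/405 - 44/15*γ12
(4*γ2) R2 = 88/5 - 20672/135*γ12
Summing the partial products and collecting blades:
Answer: -3208/405 - 21068/135*γ12


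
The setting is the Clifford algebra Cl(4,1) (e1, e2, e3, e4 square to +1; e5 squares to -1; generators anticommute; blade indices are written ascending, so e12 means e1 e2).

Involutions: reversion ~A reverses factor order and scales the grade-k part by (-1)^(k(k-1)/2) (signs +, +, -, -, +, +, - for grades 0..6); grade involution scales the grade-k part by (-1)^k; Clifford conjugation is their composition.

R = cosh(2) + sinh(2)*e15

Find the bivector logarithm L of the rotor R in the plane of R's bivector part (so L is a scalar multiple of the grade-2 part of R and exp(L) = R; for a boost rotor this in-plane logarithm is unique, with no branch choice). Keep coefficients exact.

The scalar part of R is cosh(2), so cosh pins the rapidity up to sign — the sign comes from the bivector part; dividing that part by sinh of the rapidity yields the plane, and the in-plane L = rapidity * plane is unique because the two sign choices cancel.
Concretely: cosh(rapidity) = cosh(2) gives rapidity = ±2, and since rapidity/sinh(rapidity) is even the sign is immaterial: L = (rapidity/sinh(rapidity)) * <R>_2 = (2/sinh(2)) * <R>_2.
Answer: 2*e15


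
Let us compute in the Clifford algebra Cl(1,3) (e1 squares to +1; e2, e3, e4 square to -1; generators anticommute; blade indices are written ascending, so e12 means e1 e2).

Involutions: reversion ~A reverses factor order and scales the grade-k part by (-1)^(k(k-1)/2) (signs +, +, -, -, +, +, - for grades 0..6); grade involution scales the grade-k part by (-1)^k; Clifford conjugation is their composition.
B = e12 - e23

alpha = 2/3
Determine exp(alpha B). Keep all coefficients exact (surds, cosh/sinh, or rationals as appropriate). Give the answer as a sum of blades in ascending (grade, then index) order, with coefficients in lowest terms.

B^2 term by term: the squares give (1)^2*(e12)^2 + (-1)^2*(e23)^2 = 1*(+1) + 1*(-1) = 0 (each basis 2-blade squares to minus the product of its generators' squares); cross terms between blades sharing an index anticommute and cancel. So B^2 = 0.
B^2 = 0, so the series closes: exp(alpha B) = 1 + alpha B (parabolic case).
Answer: 1 + 2/3*e12 - 2/3*e23


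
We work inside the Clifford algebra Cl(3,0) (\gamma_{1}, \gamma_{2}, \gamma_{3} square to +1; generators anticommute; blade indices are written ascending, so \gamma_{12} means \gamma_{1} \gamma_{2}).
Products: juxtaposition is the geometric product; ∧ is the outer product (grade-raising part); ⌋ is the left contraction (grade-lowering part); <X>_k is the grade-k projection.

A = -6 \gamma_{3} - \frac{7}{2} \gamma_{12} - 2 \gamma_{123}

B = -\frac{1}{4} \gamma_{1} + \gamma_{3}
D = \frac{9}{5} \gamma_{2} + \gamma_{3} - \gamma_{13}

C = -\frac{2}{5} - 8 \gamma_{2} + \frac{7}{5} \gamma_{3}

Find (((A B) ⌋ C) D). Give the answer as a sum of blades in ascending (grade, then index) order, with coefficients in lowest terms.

step 1: -6 - \frac{7}{8} \gamma_{2} - 2 \gamma_{12} - \frac{3}{2} \gamma_{13} + \frac{1}{2} \gamma_{23} - \frac{7}{2} \gamma_{123}
step 2: \frac{47}{5} + 48 \gamma_{2} - \frac{42}{5} \gamma_{3}
step 3: 78 - \frac{42}{5} \gamma_{1} + \frac{423}{25} \gamma_{2} + \frac{47}{5} \gamma_{3} - \frac{47}{5} \gamma_{13} + \frac{1578}{25} \gamma_{23} + 48 \gamma_{123}
Answer: 78 - \frac{42}{5} \gamma_{1} + \frac{423}{25} \gamma_{2} + \frac{47}{5} \gamma_{3} - \frac{47}{5} \gamma_{13} + \frac{1578}{25} \gamma_{23} + 48 \gamma_{123}


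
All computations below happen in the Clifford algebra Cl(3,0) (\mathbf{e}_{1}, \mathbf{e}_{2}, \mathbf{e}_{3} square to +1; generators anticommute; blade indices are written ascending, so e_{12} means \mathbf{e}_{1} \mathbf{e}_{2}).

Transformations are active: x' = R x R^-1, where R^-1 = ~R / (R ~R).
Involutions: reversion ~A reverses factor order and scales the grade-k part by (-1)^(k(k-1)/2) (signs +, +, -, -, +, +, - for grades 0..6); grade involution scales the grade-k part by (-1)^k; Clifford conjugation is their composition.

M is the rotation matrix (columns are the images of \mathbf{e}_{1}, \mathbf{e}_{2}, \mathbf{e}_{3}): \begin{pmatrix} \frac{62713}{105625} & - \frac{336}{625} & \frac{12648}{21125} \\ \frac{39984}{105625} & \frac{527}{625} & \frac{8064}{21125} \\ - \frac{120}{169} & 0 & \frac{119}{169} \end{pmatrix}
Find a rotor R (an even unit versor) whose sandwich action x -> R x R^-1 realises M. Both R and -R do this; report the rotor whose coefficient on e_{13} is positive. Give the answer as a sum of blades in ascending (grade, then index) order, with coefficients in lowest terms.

Method: write R = a + b12*e_{12} + b13*e_{13} + b23*e_{23} with a^2 + b12^2 + b13^2 + b23^2 = 1 (so R^-1 = ~R). Expanding the columns R e_j ~R gives tr M = 4a^2 - 1 and, from the antisymmetric part, M21 - M12 = -4a*b12, M13 - M31 = 4a*b13, M32 - M23 = -4a*b23.
Here tr M = \frac{226151}{105625}, so a^2 = (1 + tr M)/4 = \frac{82944}{105625} and a = ±\frac{288}{325}. Taking a = \frac{288}{325}: M21 - M12 = \frac{96768}{105625}, M13 - M31 = \frac{27648}{21125}, M32 - M23 = -\frac{8064}{21125}, giving b12 = -\frac{84}{325}, b13 = \frac{24}{65}, b23 = \frac{7}{65}, i.e. R = \frac{288}{325} - \frac{84}{325} e_{12} + \frac{24}{65} e_{13} + \frac{7}{65} e_{23}.
Its e_{13} coefficient is already positive.
Answer: \frac{288}{325} - \frac{84}{325} e_{12} + \frac{24}{65} e_{13} + \frac{7}{65} e_{23}. Uniqueness: Spin(3) -> SO(3) maps R and -R to the same rotation of trace \frac{226151}{105625}; fixing the sign of the e_{13} coefficient removes the ambiguity.


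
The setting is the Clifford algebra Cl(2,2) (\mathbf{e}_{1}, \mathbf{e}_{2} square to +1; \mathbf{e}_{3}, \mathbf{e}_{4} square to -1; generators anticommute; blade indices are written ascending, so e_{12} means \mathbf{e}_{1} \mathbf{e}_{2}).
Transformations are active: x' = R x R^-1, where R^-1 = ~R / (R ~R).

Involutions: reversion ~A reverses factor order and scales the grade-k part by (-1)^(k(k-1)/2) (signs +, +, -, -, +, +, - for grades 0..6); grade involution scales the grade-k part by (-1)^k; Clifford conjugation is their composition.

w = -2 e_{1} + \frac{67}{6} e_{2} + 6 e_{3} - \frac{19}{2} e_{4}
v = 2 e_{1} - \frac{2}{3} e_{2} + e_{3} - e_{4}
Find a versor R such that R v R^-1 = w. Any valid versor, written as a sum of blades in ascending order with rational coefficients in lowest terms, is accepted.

Sketch: the shared square \frac{22}{9} makes R = v + w = \frac{21}{2} e_{2} + 7 e_{3} - \frac{21}{2} e_{4} the natural versor; its sandwich fixes that direction, negates (v - w)/2, and sends v to w.
Answer: \frac{21}{2} e_{2} + 7 e_{3} - \frac{21}{2} e_{4}


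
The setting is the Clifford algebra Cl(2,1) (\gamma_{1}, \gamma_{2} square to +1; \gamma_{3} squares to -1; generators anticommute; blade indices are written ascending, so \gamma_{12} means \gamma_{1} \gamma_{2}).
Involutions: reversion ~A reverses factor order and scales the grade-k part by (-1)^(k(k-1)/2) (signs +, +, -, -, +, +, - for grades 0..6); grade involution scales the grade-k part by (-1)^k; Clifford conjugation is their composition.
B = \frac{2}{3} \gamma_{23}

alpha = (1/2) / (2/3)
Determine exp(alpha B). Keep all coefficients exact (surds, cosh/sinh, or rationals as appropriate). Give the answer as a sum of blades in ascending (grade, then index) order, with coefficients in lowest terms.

B^2 = (\frac{2}{3})^2*(\gamma_{23})^2 = \frac{4}{9}*(+1) = \frac{4}{9} (a basis 2-blade squares to minus the product of its generators' squares).
B^2 = \frac{4}{9} — since the square is positive, the closed form is hyperbolic: l = \frac{2}{3}, alpha*l = \frac{1}{2}, so exp(alpha B) = cosh(\frac{1}{2}) + (sinh(\frac{1}{2})/(\frac{2}{3}))*B = \cosh{\left(\frac{1}{2} \right)} + (\frac{3 \sinh{\left(\frac{1}{2} \right)}}{2})*B.
Answer: \cosh{\left(\frac{1}{2} \right)} + \sinh{\left(\frac{1}{2} \right)} \gamma_{23}


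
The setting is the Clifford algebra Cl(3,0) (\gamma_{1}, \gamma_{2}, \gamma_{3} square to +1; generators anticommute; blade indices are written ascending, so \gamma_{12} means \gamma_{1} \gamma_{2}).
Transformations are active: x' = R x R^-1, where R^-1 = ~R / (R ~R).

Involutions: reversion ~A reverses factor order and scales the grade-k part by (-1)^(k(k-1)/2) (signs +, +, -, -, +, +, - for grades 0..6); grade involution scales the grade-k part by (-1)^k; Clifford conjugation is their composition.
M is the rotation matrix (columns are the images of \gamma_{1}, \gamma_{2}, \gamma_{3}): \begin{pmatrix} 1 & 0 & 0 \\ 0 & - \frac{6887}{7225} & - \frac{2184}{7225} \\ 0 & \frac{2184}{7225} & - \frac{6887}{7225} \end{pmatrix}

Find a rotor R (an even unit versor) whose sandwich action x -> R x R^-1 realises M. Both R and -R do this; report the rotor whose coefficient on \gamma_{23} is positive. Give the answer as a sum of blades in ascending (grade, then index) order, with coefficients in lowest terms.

Method: write R = a + b12*\gamma_{12} + b13*\gamma_{13} + b23*\gamma_{23} with a^2 + b12^2 + b13^2 + b23^2 = 1 (so R^-1 = ~R). Expanding the columns R e_j ~R gives tr M = 4a^2 - 1 and, from the antisymmetric part, M21 - M12 = -4a*b12, M13 - M31 = 4a*b13, M32 - M23 = -4a*b23.
Here tr M = -\frac{6549}{7225}, so a^2 = (1 + tr M)/4 = \frac{169}{7225} and a = ±\frac{13}{85}. Taking a = \frac{13}{85}: M21 - M12 = 0, M13 - M31 = 0, M32 - M23 = \frac{4368}{7225}, giving b12 = 0, b13 = 0, b23 = -\frac{84}{85}, i.e. R = \frac{13}{85} - \frac{84}{85} \gamma_{23}.
Its \gamma_{23} coefficient is negative, so report the other preimage -R.
Answer: -\frac{13}{85} + \frac{84}{85} \gamma_{23}. Sheet selection: the two-to-one cover makes ±R indistinguishable at the matrix level (trace -\frac{6549}{7225}), so uniqueness comes from the required sign on \gamma_{23}.


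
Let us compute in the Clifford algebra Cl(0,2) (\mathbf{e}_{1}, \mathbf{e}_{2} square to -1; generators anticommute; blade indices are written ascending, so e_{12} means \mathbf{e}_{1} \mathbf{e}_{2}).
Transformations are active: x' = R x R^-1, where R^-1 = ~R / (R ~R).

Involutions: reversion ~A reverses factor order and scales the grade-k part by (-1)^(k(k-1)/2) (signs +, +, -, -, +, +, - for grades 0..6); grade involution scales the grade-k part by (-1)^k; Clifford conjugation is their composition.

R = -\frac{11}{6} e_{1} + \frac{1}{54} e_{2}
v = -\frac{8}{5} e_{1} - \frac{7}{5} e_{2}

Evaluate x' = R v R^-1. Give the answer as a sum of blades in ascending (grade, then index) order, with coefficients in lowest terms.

~R = -\frac{11}{6} e_{1} + \frac{1}{54} e_{2}, and R ~R = -\frac{4901}{1458}, so R^-1 = ~R / (-\frac{4901}{1458}).
R v = -\frac{157}{54} + \frac{701}{270} e_{12}
Answer: -\frac{38507}{24505} e_{1} + \frac{35092}{24505} e_{2}


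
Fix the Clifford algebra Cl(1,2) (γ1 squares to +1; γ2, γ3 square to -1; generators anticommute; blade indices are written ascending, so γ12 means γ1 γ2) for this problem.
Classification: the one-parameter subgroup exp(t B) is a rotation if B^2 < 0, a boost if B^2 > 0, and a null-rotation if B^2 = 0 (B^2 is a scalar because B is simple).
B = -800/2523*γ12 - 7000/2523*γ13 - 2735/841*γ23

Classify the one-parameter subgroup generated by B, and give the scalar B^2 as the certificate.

B^2 term by term: the squares give (-800/2523)^2*(γ12)^2 + (-7000/2523)^2*(γ13)^2 + (-2735/841)^2*(γ23)^2 = 640000/6365529*(+1) + 49000000/6365529*(+1) + 7480225/707281*(-1) = -25/9 (each basis 2-blade squares to minus the product of its generators' squares); cross terms between blades sharing an index anticommute and cancel. So B^2 = -25/9.
Answer: rotation, certificate B^2 = -25/9. Because -25/9 is invariant under every versor sandwich, the classification follows from its sign alone.


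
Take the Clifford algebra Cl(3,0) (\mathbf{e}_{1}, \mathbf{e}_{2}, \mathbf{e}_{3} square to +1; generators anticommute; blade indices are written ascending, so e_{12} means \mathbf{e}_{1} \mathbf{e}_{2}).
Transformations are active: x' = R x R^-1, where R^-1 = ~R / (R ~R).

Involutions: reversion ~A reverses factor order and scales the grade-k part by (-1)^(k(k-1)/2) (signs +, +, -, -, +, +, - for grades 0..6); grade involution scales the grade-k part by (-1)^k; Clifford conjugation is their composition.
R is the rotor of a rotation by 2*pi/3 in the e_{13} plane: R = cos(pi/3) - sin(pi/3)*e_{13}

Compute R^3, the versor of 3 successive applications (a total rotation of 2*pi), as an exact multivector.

Because a rotor carries half the rotation angle, composing 3 copies of this e_{13}-plane rotor multiplies the phase: 3*(pi/3) = \pi, hence R^3 = cos(\pi) - sin(\pi)*e_{13}.
cos(\pi) = -1 and sin(\pi) = 0, so R^3 = -1. The total rotation 2*pi is 1 full turn, so every vector returns to itself, yet the rotor is -1, on the OTHER sheet of the double cover (an odd number of 2*pi turns).
Answer: -1


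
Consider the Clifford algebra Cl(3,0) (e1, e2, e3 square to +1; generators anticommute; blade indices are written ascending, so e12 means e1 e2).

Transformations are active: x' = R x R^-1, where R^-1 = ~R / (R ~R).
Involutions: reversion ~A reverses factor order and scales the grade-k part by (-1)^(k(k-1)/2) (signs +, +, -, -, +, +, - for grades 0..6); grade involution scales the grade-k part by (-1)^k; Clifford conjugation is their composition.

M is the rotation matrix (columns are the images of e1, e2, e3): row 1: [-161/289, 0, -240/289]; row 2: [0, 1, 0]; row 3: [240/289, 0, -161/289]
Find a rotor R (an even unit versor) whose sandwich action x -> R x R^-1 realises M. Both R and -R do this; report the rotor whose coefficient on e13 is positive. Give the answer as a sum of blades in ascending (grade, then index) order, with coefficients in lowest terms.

Method: write R = a + b12*e12 + b13*e13 + b23*e23 with a^2 + b12^2 + b13^2 + b23^2 = 1 (so R^-1 = ~R). Expanding the columns R e_j ~R gives tr M = 4a^2 - 1 and, from the antisymmetric part, M21 - M12 = -4a*b12, M13 - M31 = 4a*b13, M32 - M23 = -4a*b23.
Here tr M = -33/289, so a^2 = (1 + tr M)/4 = 64/289 and a = ±8/17. Taking a = 8/17: M21 - M12 = 0, M13 - M31 = -480/289, M32 - M23 = 0, giving b12 = 0, b13 = -15/17, b23 = 0, i.e. R = 8/17 - 15/17*e13.
Its e13 coefficient is negative, so report the other preimage -R.
Answer: -8/17 + 15/17*e13. Uniqueness: Spin(3) -> SO(3) maps R and -R to the same rotation of trace -33/289; fixing the sign of the e13 coefficient removes the ambiguity.


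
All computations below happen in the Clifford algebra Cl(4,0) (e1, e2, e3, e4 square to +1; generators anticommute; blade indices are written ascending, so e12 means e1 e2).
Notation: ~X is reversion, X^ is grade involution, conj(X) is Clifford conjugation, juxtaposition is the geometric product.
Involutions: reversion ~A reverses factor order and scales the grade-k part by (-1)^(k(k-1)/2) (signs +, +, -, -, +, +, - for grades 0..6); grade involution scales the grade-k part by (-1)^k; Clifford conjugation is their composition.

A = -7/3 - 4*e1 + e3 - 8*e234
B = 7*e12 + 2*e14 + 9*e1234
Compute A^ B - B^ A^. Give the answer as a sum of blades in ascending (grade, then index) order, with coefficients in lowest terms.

first term: 72*e1 + 28*e2 + 8*e4 - 49/3*e12 - 14/3*e14 - 23*e123 - 9*e124 - 54*e134 + 36*e234 - 21*e1234
second term: -72*e1 - 28*e2 - 8*e4 - 49/3*e12 - 14/3*e14 + 9*e123 + 9*e124 + 58*e134 - 36*e234 - 21*e1234
Answer: 144*e1 + 56*e2 + 16*e4 - 32*e123 - 18*e124 - 112*e134 + 72*e234


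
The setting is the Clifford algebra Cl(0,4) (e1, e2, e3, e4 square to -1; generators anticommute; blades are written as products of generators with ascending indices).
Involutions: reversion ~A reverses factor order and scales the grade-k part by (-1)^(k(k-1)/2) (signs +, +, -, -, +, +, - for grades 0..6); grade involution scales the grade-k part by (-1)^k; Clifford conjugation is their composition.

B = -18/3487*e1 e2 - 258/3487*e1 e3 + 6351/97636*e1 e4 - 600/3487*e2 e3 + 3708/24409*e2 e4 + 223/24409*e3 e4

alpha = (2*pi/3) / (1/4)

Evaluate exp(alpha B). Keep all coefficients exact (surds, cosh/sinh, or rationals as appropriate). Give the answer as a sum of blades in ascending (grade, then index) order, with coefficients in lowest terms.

B^2 term by term: the squares give (-18/3487)^2*(e1 e2)^2 + (-258/3487)^2*(e1 e3)^2 + (6351/97636)^2*(e1 e4)^2 + (-600/3487)^2*(e2 e3)^2 + (3708/24409)^2*(e2 e4)^2 + (223/24409)^2*(e3 e4)^2 = 324/12159169*(-1) + 66564/12159169*(-1) + 40335201/9532788496*(-1) + 360000/12159169*(-1) + 13749264/595799281*(-1) + 49729/595799281*(-1) = -1/16 (each basis 2-blade squares to minus the product of its generators' squares); cross terms between blades sharing an index anticommute and cancel; the commuting (index-disjoint) pairs give grade-4 terms 2*c*c'*(blade product), which cancel blade by blade — e1 e2 e3 e4: -8028/85114183 + 1913328/85114183 - 1905300/85114183 = 0 — confirming B is simple. So B^2 = -1/16.
B^2 = -1/16 — B^2 < 0, so the exponential closes trigonometrically: l = 1/4, alpha*l = 2*pi/3, so exp(alpha B) = cos(2*pi/3) + (sin(2*pi/3)/(1/4))*B = -1/2 + (2*sqrt(3))*B.
Answer: -1/2 - 36*sqrt(3)/3487*e1 e2 - 516*sqrt(3)/3487*e1 e3 + 6351*sqrt(3)/48818*e1 e4 - 1200*sqrt(3)/3487*e2 e3 + 7416*sqrt(3)/24409*e2 e4 + 446*sqrt(3)/24409*e3 e4


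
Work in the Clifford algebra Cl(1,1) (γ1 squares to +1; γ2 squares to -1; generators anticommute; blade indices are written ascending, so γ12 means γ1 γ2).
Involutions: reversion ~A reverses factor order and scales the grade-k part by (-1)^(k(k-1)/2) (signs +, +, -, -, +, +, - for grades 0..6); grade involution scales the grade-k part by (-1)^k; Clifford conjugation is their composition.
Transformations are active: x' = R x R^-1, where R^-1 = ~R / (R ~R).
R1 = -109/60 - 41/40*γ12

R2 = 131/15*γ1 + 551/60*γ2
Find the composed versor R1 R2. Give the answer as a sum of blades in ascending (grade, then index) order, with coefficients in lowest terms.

Distribute over the terms of R1 (each basis-blade product reordered to ascending indices, repeated generators contracted through their squares):
(-109/60) R2 = -14279/900*γ1 - 60059/3600*γ2
(-41/40*γ12) R2 = 22591/2400*γ1 + 5371/600*γ2
Summing the partial products and collecting blades:
Answer: -46459/7200*γ1 - 27833/3600*γ2


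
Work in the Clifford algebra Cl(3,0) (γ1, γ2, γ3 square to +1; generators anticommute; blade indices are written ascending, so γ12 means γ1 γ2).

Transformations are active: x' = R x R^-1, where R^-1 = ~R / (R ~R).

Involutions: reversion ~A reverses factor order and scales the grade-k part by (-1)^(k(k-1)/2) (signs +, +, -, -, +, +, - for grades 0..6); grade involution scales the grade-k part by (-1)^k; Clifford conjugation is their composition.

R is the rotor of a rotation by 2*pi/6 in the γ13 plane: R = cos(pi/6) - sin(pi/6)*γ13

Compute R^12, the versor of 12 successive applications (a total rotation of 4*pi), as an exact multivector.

Because a rotor carries half the rotation angle, composing 12 copies of this γ13-plane rotor multiplies the phase: 12*(pi/6) = 2*pi, hence R^12 = cos(2*pi) - sin(2*pi)*γ13.
cos(2*pi) = 1 and sin(2*pi) = 0, so R^12 = 1. The total rotation 4*pi is 2 full turns, so every vector returns to itself, yet the rotor is +1, back on the identity sheet (an even number of 2*pi turns).
Answer: 1


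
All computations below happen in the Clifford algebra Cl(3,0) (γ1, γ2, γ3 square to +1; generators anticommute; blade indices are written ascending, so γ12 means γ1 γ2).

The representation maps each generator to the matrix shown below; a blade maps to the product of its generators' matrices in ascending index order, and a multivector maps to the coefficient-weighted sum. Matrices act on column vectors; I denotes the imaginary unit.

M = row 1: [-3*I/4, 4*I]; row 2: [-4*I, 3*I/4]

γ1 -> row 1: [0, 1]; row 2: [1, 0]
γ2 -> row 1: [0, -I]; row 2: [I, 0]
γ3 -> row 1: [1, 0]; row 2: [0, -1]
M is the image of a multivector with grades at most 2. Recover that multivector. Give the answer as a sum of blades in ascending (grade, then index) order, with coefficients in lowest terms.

Method: 1, rho(γ1), rho(γ2), rho(γ3) form a trace-orthogonal basis of the 2x2 complex matrices (tr(X Y) = 2 if X = Y, else 0), so M = m0*1 + m1*rho(γ1) + m2*rho(γ2) + m3*rho(γ3) with m0 = tr(M)/2 = 0, m1 = tr(M rho(γ1))/2 = 0, m2 = tr(M rho(γ2))/2 = -4, m3 = tr(M rho(γ3))/2 = -3*I/4.
Multiplying table entries, the bivector images are rho(γ12) = I*rho(γ3), rho(γ13) = -I*rho(γ2), rho(γ23) = I*rho(γ1); with real blade coefficients the real parts of m0..m3 are the coefficients of 1, γ1, γ2, γ3 and the imaginary parts give the bivectors (γ23: Im m1, γ13: -Im m2, γ12: Im m3).
Answer: -4*γ2 - 3/4*γ12


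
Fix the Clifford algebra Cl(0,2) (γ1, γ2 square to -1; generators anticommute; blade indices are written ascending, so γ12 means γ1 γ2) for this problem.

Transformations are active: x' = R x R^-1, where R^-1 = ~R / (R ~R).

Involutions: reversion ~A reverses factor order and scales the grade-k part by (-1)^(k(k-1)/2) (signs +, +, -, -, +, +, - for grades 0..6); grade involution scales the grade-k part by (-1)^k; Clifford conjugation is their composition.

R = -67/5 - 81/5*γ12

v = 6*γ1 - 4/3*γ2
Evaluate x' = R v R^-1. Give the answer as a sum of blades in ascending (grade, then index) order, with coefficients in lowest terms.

~R = -67/5 + 81/5*γ12, and R ~R = 442, so R^-1 = ~R / (442).
R v = -102*γ1 - 238/3*γ2
Answer: 12/65*γ1 + 1198/195*γ2


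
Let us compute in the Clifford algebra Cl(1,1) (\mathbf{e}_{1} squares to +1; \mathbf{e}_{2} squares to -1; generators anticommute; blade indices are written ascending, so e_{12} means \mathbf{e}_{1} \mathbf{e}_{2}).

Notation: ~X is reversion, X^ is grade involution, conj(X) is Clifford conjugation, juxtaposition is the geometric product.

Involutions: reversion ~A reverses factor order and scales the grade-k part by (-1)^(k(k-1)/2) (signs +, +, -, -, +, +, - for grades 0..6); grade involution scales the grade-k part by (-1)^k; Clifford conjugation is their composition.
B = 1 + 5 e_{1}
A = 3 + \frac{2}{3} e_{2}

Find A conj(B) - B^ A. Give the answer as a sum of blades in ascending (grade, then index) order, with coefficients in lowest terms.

first term: 3 - 15 e_{1} + \frac{2}{3} e_{2} + \frac{10}{3} e_{12}
second term: 3 - 15 e_{1} + \frac{2}{3} e_{2} - \frac{10}{3} e_{12}
Answer: \frac{20}{3} e_{12}
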